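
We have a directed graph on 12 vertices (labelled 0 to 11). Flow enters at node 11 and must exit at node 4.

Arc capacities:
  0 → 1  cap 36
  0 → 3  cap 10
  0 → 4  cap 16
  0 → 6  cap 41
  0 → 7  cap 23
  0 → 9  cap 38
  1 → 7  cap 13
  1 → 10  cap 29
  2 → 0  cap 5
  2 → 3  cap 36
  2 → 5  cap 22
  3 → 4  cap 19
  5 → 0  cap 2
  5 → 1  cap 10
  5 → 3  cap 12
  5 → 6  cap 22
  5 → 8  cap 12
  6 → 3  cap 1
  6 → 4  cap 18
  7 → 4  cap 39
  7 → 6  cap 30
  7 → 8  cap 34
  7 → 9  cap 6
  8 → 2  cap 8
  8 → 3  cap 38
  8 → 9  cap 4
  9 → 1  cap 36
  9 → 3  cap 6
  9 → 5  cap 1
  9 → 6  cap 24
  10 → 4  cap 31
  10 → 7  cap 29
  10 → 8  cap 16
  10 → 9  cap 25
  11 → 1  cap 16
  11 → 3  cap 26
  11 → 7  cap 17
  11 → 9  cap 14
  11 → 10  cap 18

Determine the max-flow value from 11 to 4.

Maximum flow value: 84

augment #1: 11→3→4 bottleneck 19, total now 19
augment #2: 11→7→4 bottleneck 17, total now 36
augment #3: 11→10→4 bottleneck 18, total now 54
augment #4: 11→1→7→4 bottleneck 13, total now 67
augment #5: 11→1→10→4 bottleneck 3, total now 70
augment #6: 11→9→6→4 bottleneck 14, total now 84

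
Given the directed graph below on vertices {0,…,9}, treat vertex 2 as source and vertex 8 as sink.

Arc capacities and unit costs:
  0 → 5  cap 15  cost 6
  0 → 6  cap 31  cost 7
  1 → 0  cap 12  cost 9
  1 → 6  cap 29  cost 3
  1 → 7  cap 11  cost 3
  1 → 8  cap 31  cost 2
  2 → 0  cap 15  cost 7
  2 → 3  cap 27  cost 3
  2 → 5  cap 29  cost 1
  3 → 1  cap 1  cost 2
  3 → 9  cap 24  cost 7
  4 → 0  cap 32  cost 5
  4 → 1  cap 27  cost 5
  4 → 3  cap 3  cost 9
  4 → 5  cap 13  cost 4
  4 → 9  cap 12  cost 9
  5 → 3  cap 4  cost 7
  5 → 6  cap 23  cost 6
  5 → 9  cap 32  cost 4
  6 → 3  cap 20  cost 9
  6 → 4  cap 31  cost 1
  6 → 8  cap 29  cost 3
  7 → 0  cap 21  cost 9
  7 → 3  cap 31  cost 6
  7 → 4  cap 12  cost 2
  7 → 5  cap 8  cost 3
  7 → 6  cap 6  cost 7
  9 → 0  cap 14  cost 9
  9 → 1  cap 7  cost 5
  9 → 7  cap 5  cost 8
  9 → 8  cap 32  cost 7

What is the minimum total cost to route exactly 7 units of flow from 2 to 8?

shortest-cost path #1: 2→3→1→8 push 1 @ unit cost 7 (adds 7)
shortest-cost path #2: 2→5→6→8 push 6 @ unit cost 10 (adds 60)
total cost = 67

Minimum cost for 7 units: 67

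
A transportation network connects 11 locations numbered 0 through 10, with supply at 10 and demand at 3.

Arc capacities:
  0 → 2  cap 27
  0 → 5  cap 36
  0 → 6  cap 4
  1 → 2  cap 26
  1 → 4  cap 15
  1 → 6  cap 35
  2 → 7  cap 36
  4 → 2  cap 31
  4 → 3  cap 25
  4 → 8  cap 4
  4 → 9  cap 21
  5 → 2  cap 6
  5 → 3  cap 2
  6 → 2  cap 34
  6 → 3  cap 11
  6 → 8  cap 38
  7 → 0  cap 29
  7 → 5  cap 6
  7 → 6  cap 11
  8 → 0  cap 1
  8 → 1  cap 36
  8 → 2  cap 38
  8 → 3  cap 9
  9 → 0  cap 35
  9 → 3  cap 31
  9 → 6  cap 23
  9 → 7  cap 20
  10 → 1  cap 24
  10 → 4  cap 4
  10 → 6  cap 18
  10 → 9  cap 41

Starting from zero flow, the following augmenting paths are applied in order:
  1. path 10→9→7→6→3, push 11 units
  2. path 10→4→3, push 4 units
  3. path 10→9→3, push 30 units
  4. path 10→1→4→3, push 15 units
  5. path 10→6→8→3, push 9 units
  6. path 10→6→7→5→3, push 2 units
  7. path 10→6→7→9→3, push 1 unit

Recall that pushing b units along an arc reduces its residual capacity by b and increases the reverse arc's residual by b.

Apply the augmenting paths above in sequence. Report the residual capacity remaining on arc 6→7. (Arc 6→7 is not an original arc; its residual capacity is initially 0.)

after path 1 (10→9→7→6→3, push 11): res(6,7)=11
after path 2 (10→4→3, push 4): res(6,7)=11
after path 3 (10→9→3, push 30): res(6,7)=11
after path 4 (10→1→4→3, push 15): res(6,7)=11
after path 5 (10→6→8→3, push 9): res(6,7)=11
after path 6 (10→6→7→5→3, push 2): res(6,7)=9
after path 7 (10→6→7→9→3, push 1): res(6,7)=8

Residual capacity of (6,7): 8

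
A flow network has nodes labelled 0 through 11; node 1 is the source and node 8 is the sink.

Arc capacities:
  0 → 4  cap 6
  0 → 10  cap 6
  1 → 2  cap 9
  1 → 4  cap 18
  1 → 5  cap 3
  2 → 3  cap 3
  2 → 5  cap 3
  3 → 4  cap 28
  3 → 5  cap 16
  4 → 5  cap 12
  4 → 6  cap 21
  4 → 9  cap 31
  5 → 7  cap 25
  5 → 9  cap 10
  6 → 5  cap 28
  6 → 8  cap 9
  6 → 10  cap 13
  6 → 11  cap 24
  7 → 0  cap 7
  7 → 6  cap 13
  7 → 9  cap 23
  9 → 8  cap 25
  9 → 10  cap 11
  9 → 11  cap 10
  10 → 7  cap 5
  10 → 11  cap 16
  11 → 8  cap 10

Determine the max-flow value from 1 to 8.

Maximum flow value: 27

augment #1: 1→4→6→8 bottleneck 9, total now 9
augment #2: 1→4→9→8 bottleneck 9, total now 18
augment #3: 1→5→9→8 bottleneck 3, total now 21
augment #4: 1→2→5→9→8 bottleneck 3, total now 24
augment #5: 1→2→3→4→9→8 bottleneck 3, total now 27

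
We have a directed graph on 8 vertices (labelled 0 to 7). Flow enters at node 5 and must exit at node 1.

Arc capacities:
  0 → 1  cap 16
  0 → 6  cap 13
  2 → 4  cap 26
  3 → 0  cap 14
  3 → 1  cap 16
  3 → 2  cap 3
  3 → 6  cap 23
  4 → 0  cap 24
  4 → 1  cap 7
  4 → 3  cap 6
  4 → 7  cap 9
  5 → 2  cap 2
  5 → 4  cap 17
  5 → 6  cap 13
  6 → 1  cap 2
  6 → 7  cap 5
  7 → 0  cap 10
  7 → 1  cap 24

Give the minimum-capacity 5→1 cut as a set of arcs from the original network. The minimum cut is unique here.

Min-cut arcs: {(5,2), (5,4), (6,1), (6,7)} (total capacity 26)

augment #1: 5→4→1 push 7
augment #2: 5→6→1 push 2
augment #3: 5→4→0→1 push 10
augment #4: 5→6→7→1 push 5
augment #5: 5→2→4→0→1 push 2
max flow = 26; residual-reachable set from 5 gives S-side
cut edges (S→T): {(5,2), (5,4), (6,1), (6,7)} total cap 26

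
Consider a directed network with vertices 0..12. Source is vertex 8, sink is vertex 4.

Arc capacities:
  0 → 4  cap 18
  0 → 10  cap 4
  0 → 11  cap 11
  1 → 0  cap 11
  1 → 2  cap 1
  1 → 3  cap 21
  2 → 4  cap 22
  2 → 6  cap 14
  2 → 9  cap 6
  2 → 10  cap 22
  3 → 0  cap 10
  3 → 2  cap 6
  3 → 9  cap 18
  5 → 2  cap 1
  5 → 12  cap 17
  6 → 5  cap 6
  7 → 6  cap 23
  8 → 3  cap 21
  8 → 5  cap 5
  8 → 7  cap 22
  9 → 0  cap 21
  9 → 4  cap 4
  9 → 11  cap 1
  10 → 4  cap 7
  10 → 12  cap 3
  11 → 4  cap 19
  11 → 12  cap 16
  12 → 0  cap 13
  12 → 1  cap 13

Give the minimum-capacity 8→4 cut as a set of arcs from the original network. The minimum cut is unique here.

Min-cut arcs: {(6,5), (8,3), (8,5)} (total capacity 32)

augment #1: 8→3→0→4 push 10
augment #2: 8→3→2→4 push 6
augment #3: 8→3→9→4 push 4
augment #4: 8→5→2→4 push 1
augment #5: 8→3→9→0→4 push 1
augment #6: 8→5→12→0→4 push 4
augment #7: 8→7→6→5→12→0→4 push 3
augment #8: 8→7→6→5→12→0→10→4 push 3
max flow = 32; residual-reachable set from 8 gives S-side
cut edges (S→T): {(6,5), (8,3), (8,5)} total cap 32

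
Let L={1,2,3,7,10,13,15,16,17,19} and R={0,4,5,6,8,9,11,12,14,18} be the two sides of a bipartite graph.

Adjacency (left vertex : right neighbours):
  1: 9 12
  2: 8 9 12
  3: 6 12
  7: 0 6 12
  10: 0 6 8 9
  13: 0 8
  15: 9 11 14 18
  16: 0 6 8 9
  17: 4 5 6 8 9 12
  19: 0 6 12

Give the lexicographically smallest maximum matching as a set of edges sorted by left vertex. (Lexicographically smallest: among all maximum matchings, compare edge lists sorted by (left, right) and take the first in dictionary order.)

|M| = 7 (so the lex-smallest maximum matching has 7 edges)
process left vertices in ascending order; for each, take the smallest-labelled available neighbour that still permits 7 edges overall, or leave it unmatched if none does
lex-smallest matching: {1-9, 2-8, 3-6, 7-0, 15-11, 17-4, 19-12}

Lex-smallest maximum matching: {(1,9), (2,8), (3,6), (7,0), (15,11), (17,4), (19,12)}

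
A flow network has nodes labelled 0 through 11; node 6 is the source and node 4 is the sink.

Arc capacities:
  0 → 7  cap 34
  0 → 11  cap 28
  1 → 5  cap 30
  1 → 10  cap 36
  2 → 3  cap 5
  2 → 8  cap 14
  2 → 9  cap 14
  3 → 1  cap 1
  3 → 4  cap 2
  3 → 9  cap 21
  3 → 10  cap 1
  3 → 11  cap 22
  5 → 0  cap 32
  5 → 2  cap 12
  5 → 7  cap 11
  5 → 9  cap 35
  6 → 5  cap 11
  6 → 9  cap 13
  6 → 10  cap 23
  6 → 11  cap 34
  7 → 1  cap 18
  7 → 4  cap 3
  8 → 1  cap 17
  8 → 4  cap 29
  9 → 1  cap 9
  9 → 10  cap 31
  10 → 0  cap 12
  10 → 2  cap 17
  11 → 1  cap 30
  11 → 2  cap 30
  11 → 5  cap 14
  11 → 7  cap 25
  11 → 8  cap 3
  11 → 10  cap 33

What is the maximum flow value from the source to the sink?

augment #1: 6→5→7→4 bottleneck 3, total now 3
augment #2: 6→11→8→4 bottleneck 3, total now 6
augment #3: 6→5→2→3→4 bottleneck 2, total now 8
augment #4: 6→5→2→8→4 bottleneck 6, total now 14
augment #5: 6→10→2→8→4 bottleneck 8, total now 22

Maximum flow value: 22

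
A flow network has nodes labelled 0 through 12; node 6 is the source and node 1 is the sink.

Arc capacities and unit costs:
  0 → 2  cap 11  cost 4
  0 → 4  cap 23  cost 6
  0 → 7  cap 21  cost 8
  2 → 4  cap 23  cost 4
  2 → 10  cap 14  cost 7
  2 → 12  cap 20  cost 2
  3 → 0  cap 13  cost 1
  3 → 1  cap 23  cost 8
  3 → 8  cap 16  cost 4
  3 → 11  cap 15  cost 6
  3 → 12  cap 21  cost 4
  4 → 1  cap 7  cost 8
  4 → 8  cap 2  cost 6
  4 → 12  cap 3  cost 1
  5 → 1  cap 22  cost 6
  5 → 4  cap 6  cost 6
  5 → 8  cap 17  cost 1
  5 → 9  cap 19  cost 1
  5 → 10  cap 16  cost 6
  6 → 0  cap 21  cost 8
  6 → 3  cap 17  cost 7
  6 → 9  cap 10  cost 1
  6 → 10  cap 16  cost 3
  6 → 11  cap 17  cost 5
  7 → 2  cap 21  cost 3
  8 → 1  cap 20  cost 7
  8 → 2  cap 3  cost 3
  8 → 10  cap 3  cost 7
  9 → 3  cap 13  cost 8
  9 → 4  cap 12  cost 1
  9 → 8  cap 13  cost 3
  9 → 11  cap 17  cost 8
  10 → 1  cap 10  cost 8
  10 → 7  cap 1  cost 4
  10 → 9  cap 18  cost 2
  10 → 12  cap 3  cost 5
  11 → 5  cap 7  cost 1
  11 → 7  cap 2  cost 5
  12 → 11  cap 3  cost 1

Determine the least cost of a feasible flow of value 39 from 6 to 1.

Minimum cost for 39 units: 477

shortest-cost path #1: 6→9→4→1 push 7 @ unit cost 10 (adds 70)
shortest-cost path #2: 6→10→1 push 10 @ unit cost 11 (adds 110)
shortest-cost path #3: 6→9→8→1 push 3 @ unit cost 11 (adds 33)
shortest-cost path #4: 6→11→5→1 push 7 @ unit cost 12 (adds 84)
shortest-cost path #5: 6→3→1 push 12 @ unit cost 15 (adds 180)
total cost = 477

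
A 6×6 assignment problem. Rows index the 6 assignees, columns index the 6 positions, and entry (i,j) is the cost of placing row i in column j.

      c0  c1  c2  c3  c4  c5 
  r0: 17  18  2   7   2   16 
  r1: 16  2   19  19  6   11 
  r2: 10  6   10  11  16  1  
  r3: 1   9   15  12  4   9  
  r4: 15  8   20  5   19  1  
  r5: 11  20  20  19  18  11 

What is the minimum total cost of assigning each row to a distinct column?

optimal assignment: row0→col2 (cost 2), row1→col1 (cost 2), row2→col5 (cost 1), row3→col4 (cost 4), row4→col3 (cost 5), row5→col0 (cost 11)
total = 2 + 2 + 1 + 4 + 5 + 11 = 25

Minimum assignment cost: 25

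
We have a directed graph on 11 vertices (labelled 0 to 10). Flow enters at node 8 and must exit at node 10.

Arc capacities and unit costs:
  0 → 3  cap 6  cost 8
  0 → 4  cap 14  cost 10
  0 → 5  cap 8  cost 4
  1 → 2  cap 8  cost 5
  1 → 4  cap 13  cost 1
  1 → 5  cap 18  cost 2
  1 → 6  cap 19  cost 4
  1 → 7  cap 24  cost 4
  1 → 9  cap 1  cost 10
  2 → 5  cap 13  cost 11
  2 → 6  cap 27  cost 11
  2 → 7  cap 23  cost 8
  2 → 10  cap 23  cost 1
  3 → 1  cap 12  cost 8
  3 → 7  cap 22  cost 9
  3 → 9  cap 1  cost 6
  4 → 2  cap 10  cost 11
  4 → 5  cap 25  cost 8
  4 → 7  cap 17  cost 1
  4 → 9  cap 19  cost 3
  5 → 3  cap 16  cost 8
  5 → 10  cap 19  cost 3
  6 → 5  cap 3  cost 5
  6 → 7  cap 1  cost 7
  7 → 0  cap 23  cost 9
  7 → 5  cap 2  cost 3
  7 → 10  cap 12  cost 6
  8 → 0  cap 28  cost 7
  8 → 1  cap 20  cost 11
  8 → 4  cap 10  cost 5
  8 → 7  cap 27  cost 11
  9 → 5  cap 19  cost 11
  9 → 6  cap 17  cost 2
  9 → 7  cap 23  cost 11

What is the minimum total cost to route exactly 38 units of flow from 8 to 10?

shortest-cost path #1: 8→4→7→10 push 10 @ unit cost 12 (adds 120)
shortest-cost path #2: 8→0→5→10 push 8 @ unit cost 14 (adds 112)
shortest-cost path #3: 8→1→5→10 push 11 @ unit cost 16 (adds 176)
shortest-cost path #4: 8→1→2→10 push 8 @ unit cost 17 (adds 136)
shortest-cost path #5: 8→7→10 push 1 @ unit cost 17 (adds 17)
total cost = 561

Minimum cost for 38 units: 561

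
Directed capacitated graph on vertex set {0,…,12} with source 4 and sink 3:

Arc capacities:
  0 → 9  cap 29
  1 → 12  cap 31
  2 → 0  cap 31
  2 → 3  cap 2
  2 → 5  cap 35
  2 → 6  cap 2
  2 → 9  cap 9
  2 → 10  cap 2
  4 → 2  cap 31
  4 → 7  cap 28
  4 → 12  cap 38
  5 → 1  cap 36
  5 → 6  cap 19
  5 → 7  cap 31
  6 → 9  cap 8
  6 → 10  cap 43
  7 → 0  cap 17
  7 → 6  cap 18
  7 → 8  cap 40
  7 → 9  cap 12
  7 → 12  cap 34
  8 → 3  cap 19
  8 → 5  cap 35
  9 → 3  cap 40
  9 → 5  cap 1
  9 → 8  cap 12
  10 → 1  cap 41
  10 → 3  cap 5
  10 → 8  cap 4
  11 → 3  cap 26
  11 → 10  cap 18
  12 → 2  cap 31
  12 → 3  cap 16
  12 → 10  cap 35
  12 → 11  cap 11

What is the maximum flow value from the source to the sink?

Maximum flow value: 93

augment #1: 4→2→3 bottleneck 2, total now 2
augment #2: 4→12→3 bottleneck 16, total now 18
augment #3: 4→2→9→3 bottleneck 9, total now 27
augment #4: 4→2→10→3 bottleneck 2, total now 29
augment #5: 4→7→8→3 bottleneck 19, total now 48
augment #6: 4→7→9→3 bottleneck 9, total now 57
augment #7: 4→12→10→3 bottleneck 3, total now 60
augment #8: 4→12→11→3 bottleneck 11, total now 71
augment #9: 4→2→0→9→3 bottleneck 18, total now 89
augment #10: 4→12→2→0→9→3 bottleneck 4, total now 93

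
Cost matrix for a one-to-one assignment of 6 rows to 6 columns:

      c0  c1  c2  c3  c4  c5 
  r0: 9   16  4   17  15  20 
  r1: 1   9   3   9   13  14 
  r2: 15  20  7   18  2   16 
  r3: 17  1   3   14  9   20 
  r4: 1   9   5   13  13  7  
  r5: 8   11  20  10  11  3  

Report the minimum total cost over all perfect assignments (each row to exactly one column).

Minimum assignment cost: 20

optimal assignment: row0→col2 (cost 4), row1→col3 (cost 9), row2→col4 (cost 2), row3→col1 (cost 1), row4→col0 (cost 1), row5→col5 (cost 3)
total = 4 + 9 + 2 + 1 + 1 + 3 = 20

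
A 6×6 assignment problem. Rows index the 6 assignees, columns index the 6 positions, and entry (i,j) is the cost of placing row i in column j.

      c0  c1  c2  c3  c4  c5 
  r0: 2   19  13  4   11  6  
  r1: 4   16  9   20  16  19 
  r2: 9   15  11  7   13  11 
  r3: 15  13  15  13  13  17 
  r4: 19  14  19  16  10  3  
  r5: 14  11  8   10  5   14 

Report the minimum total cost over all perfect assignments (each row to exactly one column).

Minimum assignment cost: 39

optimal assignment: row0→col0 (cost 2), row1→col2 (cost 9), row2→col3 (cost 7), row3→col1 (cost 13), row4→col5 (cost 3), row5→col4 (cost 5)
total = 2 + 9 + 7 + 13 + 3 + 5 = 39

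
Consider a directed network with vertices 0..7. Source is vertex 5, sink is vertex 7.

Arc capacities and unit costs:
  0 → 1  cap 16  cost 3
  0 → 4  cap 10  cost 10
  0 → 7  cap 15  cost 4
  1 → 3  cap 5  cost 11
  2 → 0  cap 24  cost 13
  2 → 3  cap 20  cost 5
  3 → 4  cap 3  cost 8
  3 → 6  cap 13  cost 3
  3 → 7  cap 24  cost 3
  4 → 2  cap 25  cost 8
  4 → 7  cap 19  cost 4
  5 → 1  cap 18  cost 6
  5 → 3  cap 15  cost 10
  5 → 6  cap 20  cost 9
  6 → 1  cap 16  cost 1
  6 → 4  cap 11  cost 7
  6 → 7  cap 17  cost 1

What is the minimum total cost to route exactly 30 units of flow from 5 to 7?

shortest-cost path #1: 5→6→7 push 17 @ unit cost 10 (adds 170)
shortest-cost path #2: 5→3→7 push 13 @ unit cost 13 (adds 169)
total cost = 339

Minimum cost for 30 units: 339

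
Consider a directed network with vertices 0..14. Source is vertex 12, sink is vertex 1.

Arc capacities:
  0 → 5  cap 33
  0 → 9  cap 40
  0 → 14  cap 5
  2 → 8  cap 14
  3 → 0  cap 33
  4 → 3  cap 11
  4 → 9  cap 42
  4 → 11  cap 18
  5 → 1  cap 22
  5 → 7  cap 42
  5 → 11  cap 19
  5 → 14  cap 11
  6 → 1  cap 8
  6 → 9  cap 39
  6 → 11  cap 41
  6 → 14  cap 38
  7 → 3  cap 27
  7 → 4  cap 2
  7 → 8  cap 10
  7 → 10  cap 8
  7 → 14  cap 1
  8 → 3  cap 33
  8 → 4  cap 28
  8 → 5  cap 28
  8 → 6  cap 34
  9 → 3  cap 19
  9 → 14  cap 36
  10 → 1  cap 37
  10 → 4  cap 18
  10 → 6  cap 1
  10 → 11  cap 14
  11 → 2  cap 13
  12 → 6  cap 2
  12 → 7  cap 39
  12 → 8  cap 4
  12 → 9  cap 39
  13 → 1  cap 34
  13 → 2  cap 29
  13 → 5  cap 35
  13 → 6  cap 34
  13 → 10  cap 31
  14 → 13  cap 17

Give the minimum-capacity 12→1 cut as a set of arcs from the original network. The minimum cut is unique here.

augment #1: 12→6→1 push 2
augment #2: 12→7→10→1 push 8
augment #3: 12→8→5→1 push 4
augment #4: 12→7→8→5→1 push 10
augment #5: 12→7→14→13→1 push 1
augment #6: 12→9→14→13→1 push 16
augment #7: 12→7→3→0→5→1 push 8
augment #8: 12→7→3→0→5→8→6→1 push 6
max flow = 55; residual-reachable set from 12 gives S-side
cut edges (S→T): {(5,1), (6,1), (7,10), (14,13)} total cap 55

Min-cut arcs: {(5,1), (6,1), (7,10), (14,13)} (total capacity 55)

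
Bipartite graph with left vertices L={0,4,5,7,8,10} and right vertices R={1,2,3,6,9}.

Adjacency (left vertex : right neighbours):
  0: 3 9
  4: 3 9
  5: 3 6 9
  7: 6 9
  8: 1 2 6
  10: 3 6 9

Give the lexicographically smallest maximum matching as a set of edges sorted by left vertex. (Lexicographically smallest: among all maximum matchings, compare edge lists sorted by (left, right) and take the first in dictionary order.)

Lex-smallest maximum matching: {(0,3), (4,9), (5,6), (8,1)}

|M| = 4 (so the lex-smallest maximum matching has 4 edges)
process left vertices in ascending order; for each, take the smallest-labelled available neighbour that still permits 4 edges overall, or leave it unmatched if none does
lex-smallest matching: {0-3, 4-9, 5-6, 8-1}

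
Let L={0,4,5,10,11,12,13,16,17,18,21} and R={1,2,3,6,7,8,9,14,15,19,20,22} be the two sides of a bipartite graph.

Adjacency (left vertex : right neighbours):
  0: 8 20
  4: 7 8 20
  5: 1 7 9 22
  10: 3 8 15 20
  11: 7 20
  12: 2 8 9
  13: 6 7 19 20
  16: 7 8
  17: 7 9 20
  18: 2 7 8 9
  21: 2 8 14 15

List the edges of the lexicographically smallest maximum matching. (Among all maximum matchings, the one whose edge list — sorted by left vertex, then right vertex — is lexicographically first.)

|M| = 9 (so the lex-smallest maximum matching has 9 edges)
process left vertices in ascending order; for each, take the smallest-labelled available neighbour that still permits 9 edges overall, or leave it unmatched if none does
lex-smallest matching: {0-8, 4-7, 5-1, 10-3, 11-20, 12-2, 13-6, 17-9, 21-14}

Lex-smallest maximum matching: {(0,8), (4,7), (5,1), (10,3), (11,20), (12,2), (13,6), (17,9), (21,14)}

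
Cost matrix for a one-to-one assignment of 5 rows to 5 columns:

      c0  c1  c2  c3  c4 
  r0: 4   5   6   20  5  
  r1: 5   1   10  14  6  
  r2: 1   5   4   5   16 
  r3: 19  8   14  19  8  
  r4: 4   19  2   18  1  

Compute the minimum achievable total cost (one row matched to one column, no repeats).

Minimum assignment cost: 20

optimal assignment: row0→col0 (cost 4), row1→col1 (cost 1), row2→col3 (cost 5), row3→col4 (cost 8), row4→col2 (cost 2)
total = 4 + 1 + 5 + 8 + 2 = 20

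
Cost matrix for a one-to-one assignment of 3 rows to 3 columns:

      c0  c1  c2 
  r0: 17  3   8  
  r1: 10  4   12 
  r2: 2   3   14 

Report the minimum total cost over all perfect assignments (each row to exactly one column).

Minimum assignment cost: 14

optimal assignment: row0→col2 (cost 8), row1→col1 (cost 4), row2→col0 (cost 2)
total = 8 + 4 + 2 = 14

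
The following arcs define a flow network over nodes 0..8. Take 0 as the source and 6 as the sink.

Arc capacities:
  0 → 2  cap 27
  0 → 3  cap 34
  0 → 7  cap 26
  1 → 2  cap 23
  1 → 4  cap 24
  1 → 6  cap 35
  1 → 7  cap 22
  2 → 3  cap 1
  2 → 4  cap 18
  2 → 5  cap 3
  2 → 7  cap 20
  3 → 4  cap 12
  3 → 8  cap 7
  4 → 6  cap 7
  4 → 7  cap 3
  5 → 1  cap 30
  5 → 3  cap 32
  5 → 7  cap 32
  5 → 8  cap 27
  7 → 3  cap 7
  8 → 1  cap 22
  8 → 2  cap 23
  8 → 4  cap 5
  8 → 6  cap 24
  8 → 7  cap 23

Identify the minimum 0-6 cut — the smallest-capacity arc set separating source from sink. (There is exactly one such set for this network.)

augment #1: 0→2→4→6 push 7
augment #2: 0→3→8→6 push 7
augment #3: 0→2→5→1→6 push 3
max flow = 17; residual-reachable set from 0 gives S-side
cut edges (S→T): {(2,5), (3,8), (4,6)} total cap 17

Min-cut arcs: {(2,5), (3,8), (4,6)} (total capacity 17)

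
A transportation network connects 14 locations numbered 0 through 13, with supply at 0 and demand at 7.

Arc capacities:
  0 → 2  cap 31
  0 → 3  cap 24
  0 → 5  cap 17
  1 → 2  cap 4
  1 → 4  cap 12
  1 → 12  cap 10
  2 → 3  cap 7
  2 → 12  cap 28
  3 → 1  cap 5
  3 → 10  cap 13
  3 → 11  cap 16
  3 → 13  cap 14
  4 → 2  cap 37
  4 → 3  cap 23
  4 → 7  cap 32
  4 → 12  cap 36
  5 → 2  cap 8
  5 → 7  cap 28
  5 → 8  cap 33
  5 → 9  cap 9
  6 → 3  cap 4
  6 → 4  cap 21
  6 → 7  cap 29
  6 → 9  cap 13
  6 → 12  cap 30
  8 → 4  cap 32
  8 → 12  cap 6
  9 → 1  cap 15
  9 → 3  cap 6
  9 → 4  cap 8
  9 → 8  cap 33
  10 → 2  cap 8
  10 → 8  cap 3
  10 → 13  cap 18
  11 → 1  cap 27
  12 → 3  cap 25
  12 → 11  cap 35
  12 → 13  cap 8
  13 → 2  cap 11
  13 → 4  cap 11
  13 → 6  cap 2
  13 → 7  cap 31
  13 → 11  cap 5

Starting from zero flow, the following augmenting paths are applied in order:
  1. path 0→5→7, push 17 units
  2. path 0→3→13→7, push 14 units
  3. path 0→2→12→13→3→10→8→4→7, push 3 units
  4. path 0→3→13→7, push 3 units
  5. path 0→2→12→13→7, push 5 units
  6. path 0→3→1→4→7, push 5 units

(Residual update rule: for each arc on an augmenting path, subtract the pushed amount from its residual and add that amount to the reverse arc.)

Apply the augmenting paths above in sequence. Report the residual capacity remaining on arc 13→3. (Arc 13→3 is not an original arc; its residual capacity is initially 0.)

Residual capacity of (13,3): 14

after path 1 (0→5→7, push 17): res(13,3)=0
after path 2 (0→3→13→7, push 14): res(13,3)=14
after path 3 (0→2→12→13→3→10→8→4→7, push 3): res(13,3)=11
after path 4 (0→3→13→7, push 3): res(13,3)=14
after path 5 (0→2→12→13→7, push 5): res(13,3)=14
after path 6 (0→3→1→4→7, push 5): res(13,3)=14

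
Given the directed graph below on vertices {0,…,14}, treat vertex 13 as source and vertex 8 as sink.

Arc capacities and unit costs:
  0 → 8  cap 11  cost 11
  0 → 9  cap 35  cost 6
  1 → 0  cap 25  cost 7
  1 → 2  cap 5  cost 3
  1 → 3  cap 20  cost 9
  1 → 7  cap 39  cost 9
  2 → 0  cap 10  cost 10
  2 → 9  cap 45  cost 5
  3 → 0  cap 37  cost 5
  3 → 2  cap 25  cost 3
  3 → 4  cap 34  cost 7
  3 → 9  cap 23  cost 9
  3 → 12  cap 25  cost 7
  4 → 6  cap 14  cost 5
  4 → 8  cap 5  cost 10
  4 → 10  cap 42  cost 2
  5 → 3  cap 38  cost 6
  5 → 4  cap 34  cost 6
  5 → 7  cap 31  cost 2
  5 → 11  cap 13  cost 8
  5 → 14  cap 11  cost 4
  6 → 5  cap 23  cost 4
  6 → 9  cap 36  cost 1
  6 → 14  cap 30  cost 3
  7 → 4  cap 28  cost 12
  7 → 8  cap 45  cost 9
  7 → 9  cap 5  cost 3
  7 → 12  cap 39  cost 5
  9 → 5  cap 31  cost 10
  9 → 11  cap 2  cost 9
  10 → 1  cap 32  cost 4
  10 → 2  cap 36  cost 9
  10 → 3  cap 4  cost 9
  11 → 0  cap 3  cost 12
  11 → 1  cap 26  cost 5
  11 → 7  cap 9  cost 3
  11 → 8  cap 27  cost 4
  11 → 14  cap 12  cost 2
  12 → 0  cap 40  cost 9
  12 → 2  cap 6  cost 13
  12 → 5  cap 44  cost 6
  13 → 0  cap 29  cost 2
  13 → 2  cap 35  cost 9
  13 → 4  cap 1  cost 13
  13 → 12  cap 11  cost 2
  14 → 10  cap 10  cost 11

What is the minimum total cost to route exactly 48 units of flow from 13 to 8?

shortest-cost path #1: 13→0→8 push 11 @ unit cost 13 (adds 143)
shortest-cost path #2: 13→12→5→7→8 push 11 @ unit cost 19 (adds 209)
shortest-cost path #3: 13→0→9→11→8 push 2 @ unit cost 21 (adds 42)
shortest-cost path #4: 13→4→8 push 1 @ unit cost 23 (adds 23)
shortest-cost path #5: 13→0→9→5→7→8 push 16 @ unit cost 29 (adds 464)
shortest-cost path #6: 13→2→9→5→7→8 push 4 @ unit cost 35 (adds 140)
shortest-cost path #7: 13→2→9→5→11→8 push 3 @ unit cost 36 (adds 108)
total cost = 1129

Minimum cost for 48 units: 1129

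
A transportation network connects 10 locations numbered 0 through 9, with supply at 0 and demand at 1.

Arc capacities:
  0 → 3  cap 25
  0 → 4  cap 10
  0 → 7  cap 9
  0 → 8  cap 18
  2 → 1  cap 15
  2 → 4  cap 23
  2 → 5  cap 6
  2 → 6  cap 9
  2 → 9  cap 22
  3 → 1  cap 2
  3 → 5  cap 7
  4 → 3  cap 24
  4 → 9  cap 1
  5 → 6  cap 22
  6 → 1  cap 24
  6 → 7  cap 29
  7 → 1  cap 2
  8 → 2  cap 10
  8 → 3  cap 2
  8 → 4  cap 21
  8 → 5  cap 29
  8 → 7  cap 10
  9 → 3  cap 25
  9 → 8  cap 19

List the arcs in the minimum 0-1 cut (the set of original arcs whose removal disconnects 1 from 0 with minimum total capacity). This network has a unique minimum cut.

Min-cut arcs: {(0,8), (3,1), (3,5), (4,9), (7,1)} (total capacity 30)

augment #1: 0→3→1 push 2
augment #2: 0→7→1 push 2
augment #3: 0→8→2→1 push 10
augment #4: 0→3→5→6→1 push 7
augment #5: 0→8→5→6→1 push 8
augment #6: 0→4→9→8→5→6→1 push 1
max flow = 30; residual-reachable set from 0 gives S-side
cut edges (S→T): {(0,8), (3,1), (3,5), (4,9), (7,1)} total cap 30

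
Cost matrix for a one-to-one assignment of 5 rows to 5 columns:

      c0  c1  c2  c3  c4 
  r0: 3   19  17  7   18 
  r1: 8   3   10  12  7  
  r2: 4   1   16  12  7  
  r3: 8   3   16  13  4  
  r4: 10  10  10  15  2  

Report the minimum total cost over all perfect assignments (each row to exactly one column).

Minimum assignment cost: 26

optimal assignment: row0→col3 (cost 7), row1→col2 (cost 10), row2→col0 (cost 4), row3→col1 (cost 3), row4→col4 (cost 2)
total = 7 + 10 + 4 + 3 + 2 = 26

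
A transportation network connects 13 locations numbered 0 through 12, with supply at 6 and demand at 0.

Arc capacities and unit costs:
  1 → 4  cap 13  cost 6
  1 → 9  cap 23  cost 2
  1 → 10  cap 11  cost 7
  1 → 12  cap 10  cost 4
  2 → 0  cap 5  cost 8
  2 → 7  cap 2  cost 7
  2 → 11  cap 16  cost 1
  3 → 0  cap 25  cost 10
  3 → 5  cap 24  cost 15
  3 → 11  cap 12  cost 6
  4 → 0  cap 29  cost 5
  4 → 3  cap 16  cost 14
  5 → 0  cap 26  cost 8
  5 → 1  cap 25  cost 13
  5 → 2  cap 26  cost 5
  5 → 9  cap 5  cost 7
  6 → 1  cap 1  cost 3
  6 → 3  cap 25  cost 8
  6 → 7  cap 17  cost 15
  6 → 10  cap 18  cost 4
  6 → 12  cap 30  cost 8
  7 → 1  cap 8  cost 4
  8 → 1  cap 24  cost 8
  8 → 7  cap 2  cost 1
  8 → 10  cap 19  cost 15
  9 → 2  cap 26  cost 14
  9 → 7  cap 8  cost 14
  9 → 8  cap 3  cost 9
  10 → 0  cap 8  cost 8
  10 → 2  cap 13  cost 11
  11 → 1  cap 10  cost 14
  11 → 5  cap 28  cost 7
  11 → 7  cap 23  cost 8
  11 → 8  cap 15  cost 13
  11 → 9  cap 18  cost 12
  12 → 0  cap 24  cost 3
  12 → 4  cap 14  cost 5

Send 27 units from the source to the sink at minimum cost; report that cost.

shortest-cost path #1: 6→1→12→0 push 1 @ unit cost 10 (adds 10)
shortest-cost path #2: 6→12→0 push 23 @ unit cost 11 (adds 253)
shortest-cost path #3: 6→10→0 push 3 @ unit cost 12 (adds 36)
total cost = 299

Minimum cost for 27 units: 299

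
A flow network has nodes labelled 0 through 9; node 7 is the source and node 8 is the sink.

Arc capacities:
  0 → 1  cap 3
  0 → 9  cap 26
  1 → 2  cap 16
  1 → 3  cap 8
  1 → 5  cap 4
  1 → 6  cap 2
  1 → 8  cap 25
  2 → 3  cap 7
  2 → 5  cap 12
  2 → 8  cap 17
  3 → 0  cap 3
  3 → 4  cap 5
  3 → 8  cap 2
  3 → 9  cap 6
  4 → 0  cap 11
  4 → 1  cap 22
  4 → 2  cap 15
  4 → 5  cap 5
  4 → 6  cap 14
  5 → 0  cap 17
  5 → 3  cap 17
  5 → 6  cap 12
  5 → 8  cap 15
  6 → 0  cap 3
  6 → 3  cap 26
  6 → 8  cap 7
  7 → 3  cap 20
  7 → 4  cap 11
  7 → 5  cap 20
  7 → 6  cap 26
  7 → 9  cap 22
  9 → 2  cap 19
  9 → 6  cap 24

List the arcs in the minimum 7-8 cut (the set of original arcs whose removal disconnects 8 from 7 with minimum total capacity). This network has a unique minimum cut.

augment #1: 7→3→8 push 2
augment #2: 7→5→8 push 15
augment #3: 7→6→8 push 7
augment #4: 7→4→1→8 push 11
augment #5: 7→9→2→8 push 17
augment #6: 7→3→0→1→8 push 3
augment #7: 7→3→4→1→8 push 5
max flow = 60; residual-reachable set from 7 gives S-side
cut edges (S→T): {(0,1), (2,8), (3,4), (3,8), (5,8), (6,8), (7,4)} total cap 60

Min-cut arcs: {(0,1), (2,8), (3,4), (3,8), (5,8), (6,8), (7,4)} (total capacity 60)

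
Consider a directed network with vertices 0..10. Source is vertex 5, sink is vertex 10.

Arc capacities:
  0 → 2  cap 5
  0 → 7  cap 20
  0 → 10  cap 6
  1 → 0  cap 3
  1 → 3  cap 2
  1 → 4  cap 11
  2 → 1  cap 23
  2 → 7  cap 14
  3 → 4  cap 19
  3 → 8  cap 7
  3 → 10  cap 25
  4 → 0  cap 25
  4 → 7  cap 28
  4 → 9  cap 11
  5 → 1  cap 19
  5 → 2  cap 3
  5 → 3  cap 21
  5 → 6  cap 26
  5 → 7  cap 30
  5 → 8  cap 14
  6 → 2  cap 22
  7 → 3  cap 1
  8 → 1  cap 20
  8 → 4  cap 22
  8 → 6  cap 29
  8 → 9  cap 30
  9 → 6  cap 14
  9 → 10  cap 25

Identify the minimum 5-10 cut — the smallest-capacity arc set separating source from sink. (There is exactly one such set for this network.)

Min-cut arcs: {(1,0), (1,3), (1,4), (5,3), (5,8), (7,3)} (total capacity 52)

augment #1: 5→3→10 push 21
augment #2: 5→1→0→10 push 3
augment #3: 5→1→3→10 push 2
augment #4: 5→7→3→10 push 1
augment #5: 5→8→9→10 push 14
augment #6: 5→1→4→0→10 push 3
augment #7: 5→1→4→9→10 push 8
max flow = 52; residual-reachable set from 5 gives S-side
cut edges (S→T): {(1,0), (1,3), (1,4), (5,3), (5,8), (7,3)} total cap 52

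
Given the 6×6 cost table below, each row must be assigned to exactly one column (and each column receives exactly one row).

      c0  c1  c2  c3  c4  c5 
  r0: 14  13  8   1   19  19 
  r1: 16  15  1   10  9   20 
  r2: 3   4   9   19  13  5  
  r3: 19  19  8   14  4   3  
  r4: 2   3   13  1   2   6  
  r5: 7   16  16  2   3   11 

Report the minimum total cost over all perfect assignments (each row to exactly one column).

Minimum assignment cost: 14

one of 2 optimal assignments: row0→col3 (cost 1), row1→col2 (cost 1), row2→col0 (cost 3), row3→col5 (cost 3), row4→col1 (cost 3), row5→col4 (cost 3)
total = 1 + 1 + 3 + 3 + 3 + 3 = 14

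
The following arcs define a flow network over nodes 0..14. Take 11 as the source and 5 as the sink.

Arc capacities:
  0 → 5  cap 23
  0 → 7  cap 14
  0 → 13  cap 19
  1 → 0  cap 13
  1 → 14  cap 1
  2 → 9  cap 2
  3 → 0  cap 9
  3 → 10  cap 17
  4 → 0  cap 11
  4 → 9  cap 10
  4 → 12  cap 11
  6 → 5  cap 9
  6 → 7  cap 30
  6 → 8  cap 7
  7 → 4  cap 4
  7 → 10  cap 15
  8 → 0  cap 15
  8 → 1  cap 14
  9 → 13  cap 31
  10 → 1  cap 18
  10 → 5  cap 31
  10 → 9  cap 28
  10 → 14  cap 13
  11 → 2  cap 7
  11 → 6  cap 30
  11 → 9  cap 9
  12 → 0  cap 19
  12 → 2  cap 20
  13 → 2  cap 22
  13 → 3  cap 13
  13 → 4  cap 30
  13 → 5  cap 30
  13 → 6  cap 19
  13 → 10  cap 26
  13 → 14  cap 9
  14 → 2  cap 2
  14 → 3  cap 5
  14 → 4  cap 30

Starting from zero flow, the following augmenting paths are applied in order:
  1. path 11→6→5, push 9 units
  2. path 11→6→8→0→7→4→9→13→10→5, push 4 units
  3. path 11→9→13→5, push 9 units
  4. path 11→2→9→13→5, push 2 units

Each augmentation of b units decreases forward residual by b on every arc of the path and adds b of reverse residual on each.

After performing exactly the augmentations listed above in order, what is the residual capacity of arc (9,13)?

after path 1 (11→6→5, push 9): res(9,13)=31
after path 2 (11→6→8→0→7→4→9→13→10→5, push 4): res(9,13)=27
after path 3 (11→9→13→5, push 9): res(9,13)=18
after path 4 (11→2→9→13→5, push 2): res(9,13)=16

Residual capacity of (9,13): 16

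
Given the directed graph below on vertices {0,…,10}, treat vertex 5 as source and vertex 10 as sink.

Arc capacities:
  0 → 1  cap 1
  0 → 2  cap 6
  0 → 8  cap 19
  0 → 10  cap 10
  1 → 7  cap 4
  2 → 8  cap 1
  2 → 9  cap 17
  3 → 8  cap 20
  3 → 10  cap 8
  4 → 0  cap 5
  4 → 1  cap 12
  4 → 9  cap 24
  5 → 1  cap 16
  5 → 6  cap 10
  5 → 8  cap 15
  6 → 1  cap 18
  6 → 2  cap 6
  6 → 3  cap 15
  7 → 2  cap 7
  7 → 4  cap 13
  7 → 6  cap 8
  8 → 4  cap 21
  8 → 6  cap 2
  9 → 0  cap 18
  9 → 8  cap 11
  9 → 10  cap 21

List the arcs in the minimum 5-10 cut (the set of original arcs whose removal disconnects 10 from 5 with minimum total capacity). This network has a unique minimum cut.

augment #1: 5→6→3→10 push 8
augment #2: 5→6→2→9→10 push 2
augment #3: 5→8→4→0→10 push 5
augment #4: 5→8→4→9→10 push 10
augment #5: 5→1→7→2→9→10 push 4
max flow = 29; residual-reachable set from 5 gives S-side
cut edges (S→T): {(1,7), (5,6), (5,8)} total cap 29

Min-cut arcs: {(1,7), (5,6), (5,8)} (total capacity 29)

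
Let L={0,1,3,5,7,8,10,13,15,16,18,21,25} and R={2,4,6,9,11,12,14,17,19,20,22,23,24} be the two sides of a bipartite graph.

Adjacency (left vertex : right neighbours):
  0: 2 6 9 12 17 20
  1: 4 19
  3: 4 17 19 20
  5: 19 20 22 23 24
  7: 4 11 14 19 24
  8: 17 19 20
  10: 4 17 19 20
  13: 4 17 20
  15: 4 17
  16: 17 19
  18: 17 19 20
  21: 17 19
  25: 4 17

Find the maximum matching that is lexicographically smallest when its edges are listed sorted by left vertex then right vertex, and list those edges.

|M| = 7 (so the lex-smallest maximum matching has 7 edges)
process left vertices in ascending order; for each, take the smallest-labelled available neighbour that still permits 7 edges overall, or leave it unmatched if none does
lex-smallest matching: {0-2, 1-4, 3-17, 5-22, 7-11, 8-19, 10-20}

Lex-smallest maximum matching: {(0,2), (1,4), (3,17), (5,22), (7,11), (8,19), (10,20)}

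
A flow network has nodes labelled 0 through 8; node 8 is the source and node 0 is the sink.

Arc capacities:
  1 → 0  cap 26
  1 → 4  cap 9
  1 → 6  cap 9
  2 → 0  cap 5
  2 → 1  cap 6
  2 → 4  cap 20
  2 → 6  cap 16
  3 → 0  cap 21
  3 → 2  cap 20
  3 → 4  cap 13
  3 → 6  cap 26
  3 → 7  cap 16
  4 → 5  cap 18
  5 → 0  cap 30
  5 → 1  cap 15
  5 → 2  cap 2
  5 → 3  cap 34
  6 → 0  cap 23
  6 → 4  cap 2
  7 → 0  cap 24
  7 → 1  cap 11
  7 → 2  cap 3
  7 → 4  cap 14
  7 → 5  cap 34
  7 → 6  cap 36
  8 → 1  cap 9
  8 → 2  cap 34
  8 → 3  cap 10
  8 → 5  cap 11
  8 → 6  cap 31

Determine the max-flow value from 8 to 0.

augment #1: 8→1→0 bottleneck 9, total now 9
augment #2: 8→2→0 bottleneck 5, total now 14
augment #3: 8→3→0 bottleneck 10, total now 24
augment #4: 8→5→0 bottleneck 11, total now 35
augment #5: 8→6→0 bottleneck 23, total now 58
augment #6: 8→2→1→0 bottleneck 6, total now 64
augment #7: 8→2→4→5→0 bottleneck 18, total now 82

Maximum flow value: 82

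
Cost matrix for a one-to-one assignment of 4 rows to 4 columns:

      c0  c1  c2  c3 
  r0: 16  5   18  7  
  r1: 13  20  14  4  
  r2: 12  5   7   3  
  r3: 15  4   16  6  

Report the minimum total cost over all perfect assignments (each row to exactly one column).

one of 4 optimal assignments: row0→col0 (cost 16), row1→col3 (cost 4), row2→col2 (cost 7), row3→col1 (cost 4)
total = 16 + 4 + 7 + 4 = 31

Minimum assignment cost: 31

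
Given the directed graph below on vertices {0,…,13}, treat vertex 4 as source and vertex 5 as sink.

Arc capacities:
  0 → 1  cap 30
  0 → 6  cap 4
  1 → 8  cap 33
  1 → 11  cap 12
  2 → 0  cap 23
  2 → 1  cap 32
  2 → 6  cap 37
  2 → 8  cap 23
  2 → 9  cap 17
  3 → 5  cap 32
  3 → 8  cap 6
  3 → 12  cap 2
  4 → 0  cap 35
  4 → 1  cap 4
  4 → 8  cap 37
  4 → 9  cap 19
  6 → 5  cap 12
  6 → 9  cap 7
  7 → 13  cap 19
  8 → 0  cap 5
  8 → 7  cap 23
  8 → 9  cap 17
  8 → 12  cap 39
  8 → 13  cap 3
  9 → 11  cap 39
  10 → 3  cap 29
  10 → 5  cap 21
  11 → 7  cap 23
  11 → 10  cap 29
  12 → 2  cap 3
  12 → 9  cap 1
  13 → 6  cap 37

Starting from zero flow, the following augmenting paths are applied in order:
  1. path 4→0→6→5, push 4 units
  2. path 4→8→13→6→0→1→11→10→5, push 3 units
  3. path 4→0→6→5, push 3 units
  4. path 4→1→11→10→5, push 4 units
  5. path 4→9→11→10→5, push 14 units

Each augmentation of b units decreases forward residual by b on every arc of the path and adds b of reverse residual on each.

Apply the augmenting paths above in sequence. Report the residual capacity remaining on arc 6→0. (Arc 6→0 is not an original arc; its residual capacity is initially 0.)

Residual capacity of (6,0): 4

after path 1 (4→0→6→5, push 4): res(6,0)=4
after path 2 (4→8→13→6→0→1→11→10→5, push 3): res(6,0)=1
after path 3 (4→0→6→5, push 3): res(6,0)=4
after path 4 (4→1→11→10→5, push 4): res(6,0)=4
after path 5 (4→9→11→10→5, push 14): res(6,0)=4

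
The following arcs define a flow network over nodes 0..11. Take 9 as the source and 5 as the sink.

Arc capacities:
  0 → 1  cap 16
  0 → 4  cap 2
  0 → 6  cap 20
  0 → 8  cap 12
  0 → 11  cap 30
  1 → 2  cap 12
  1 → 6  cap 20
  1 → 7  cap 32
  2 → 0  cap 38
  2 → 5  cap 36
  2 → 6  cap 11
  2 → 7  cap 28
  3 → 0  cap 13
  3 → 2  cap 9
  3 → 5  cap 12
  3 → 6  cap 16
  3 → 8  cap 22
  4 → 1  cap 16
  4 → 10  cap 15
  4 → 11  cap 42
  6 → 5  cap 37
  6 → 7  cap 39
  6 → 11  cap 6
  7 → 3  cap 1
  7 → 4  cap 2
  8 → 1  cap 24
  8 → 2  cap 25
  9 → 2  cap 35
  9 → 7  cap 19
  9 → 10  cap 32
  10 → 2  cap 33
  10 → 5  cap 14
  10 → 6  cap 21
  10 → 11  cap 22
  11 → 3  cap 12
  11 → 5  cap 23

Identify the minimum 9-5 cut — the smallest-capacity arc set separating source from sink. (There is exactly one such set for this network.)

augment #1: 9→2→5 push 35
augment #2: 9→10→5 push 14
augment #3: 9→7→3→5 push 1
augment #4: 9→10→2→5 push 1
augment #5: 9→10→6→5 push 17
augment #6: 9→7→4→11→5 push 2
max flow = 70; residual-reachable set from 9 gives S-side
cut edges (S→T): {(7,3), (7,4), (9,2), (9,10)} total cap 70

Min-cut arcs: {(7,3), (7,4), (9,2), (9,10)} (total capacity 70)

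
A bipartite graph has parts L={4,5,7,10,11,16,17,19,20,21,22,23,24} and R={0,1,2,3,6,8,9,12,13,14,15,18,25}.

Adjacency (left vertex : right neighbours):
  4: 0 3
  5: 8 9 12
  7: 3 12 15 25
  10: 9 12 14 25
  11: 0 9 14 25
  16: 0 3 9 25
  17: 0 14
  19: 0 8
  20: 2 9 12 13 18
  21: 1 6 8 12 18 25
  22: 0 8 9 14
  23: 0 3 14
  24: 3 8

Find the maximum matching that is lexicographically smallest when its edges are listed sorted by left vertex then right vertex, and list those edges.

Lex-smallest maximum matching: {(4,0), (5,8), (7,15), (10,12), (11,9), (16,25), (17,14), (20,2), (21,1), (23,3)}

|M| = 10 (so the lex-smallest maximum matching has 10 edges)
process left vertices in ascending order; for each, take the smallest-labelled available neighbour that still permits 10 edges overall, or leave it unmatched if none does
lex-smallest matching: {4-0, 5-8, 7-15, 10-12, 11-9, 16-25, 17-14, 20-2, 21-1, 23-3}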